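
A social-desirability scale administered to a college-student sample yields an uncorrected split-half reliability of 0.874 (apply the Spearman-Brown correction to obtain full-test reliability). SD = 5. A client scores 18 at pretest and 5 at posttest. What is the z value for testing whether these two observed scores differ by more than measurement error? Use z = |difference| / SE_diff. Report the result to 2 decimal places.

7.09

Spearman-Brown: r = 2(0.874) / (1 + 0.874) = 1.7480 / 1.8740 ≃ 0.9328
The standard error of measurement is 5.0000×√(1 − 0.9328) ≃ 5.0000×0.2593 ≃ 1.2965.
SE_diff = √2 × SEM ≃ 1.8335
z = |18 − 5| / 1.8335 = 13 / 1.8335 ≃ 7.0902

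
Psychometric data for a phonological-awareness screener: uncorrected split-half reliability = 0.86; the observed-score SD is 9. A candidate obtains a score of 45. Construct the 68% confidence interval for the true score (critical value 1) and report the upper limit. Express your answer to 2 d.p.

47.47

Full-length reliability (Spearman-Brown) = 2(0.86)/(1+0.86) ≈ 0.925
SEM = 9.000*√(1 − 0.925) ≈ 2.469
Half-width = 1*2.469 ≈ 2.469
Upper limit = 45 + 2.469 ≈ 47.469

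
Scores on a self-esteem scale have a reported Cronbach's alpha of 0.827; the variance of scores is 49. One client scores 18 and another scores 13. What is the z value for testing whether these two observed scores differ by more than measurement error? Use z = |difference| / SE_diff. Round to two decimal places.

SD = √49 = 7.0000
SEM = 7.0000 · √(1 − 0.8270) = 7.0000 · √0.1730 ≈ 7.0000 · 0.4159 ≈ 2.9115
Standard error of the difference = 2.9115·√2 ≈ 4.1175
z = 5 / 4.1175 ≈ 1.2143

1.21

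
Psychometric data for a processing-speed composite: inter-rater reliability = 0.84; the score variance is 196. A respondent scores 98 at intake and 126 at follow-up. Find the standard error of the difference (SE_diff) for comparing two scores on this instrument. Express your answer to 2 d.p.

SD = √196 = 14.0000
SEM = 14.0000 * √(1 − 0.8400) = 14.0000 * √0.1600 ≈ 14.0000 * 0.4000 ≈ 5.6000
SE_diff = √2 * SEM ≈ 7.9196

7.92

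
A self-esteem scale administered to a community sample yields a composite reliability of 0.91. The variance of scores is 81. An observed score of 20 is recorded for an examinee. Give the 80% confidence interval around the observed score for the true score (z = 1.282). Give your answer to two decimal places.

SD = √81 ≈ 9.0000
SEM = 9.0000 × √(1 − 0.9100) = 9.0000 × √0.0900 ≈ 9.0000 × 0.3000 ≈ 2.7000
1.282 × SEM ≈ 3.4614
Interval: (16.5386, 23.4614)

[16.54, 23.46]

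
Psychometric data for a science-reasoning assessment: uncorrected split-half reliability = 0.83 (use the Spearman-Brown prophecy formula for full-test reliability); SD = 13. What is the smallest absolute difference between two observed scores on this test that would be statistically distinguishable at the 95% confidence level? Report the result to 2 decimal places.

Spearman-Brown: r = 2(0.83) / (1 + 0.83) = 1.6600 / 1.8300 ≃ 0.9071
SEM = 13.0000 · √(1 − 0.9071) = 13.0000 · √0.0929 ≃ 13.0000 · 0.3048 ≃ 3.9623
Standard error of the difference = 3.9623·√2 ≃ 5.6035
Smallest detectable difference = 1.96·5.6035 ≃ 10.9828

10.98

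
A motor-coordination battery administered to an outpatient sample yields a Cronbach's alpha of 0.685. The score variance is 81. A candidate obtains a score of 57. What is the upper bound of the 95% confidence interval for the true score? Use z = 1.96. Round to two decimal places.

66.90

σ = 81^(1/2) = 9.00000
SEM = 9.00000*√(1 − 0.68500) ≈ 5.05124
Half-width = 1.96*5.05124 ≈ 9.90043
Upper limit = 57 + 9.90043 ≈ 66.90043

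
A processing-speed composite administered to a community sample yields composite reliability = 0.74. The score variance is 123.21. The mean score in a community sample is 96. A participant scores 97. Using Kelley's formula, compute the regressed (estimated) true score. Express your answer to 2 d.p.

96.74

T̂ = r·X + (1 − r)·M = 0.7400*97 + 0.2600*96 = 71.7800 + 24.9600 ≈ 96.7400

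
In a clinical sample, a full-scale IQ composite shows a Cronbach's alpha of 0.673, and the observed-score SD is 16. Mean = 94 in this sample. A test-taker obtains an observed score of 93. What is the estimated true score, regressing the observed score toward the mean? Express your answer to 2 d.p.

T̂ = 0.6730(93) + 0.3270(94) ≈ 93.3270

93.33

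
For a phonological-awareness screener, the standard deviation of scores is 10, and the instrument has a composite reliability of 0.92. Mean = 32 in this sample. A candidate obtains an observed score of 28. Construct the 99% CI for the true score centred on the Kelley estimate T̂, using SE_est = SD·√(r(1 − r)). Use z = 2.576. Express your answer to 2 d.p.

[21.33, 35.31]

Estimated true score = 0.9200*28 + (1 − 0.9200)*32 ≈ 28.3200
SE_est = 10.0000·√[r(1 − r)] ≈ 2.7129
99% CI: 28.3200 ± 6.9885 ≈ (21.3315, 35.3085)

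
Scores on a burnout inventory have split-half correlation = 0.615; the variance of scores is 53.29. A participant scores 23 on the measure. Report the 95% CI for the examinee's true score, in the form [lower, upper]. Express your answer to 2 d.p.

[16.01, 29.99]

σ = 53.29^(1/2) = 7.300
Full-length reliability (Spearman-Brown) = 2(0.615)/(1+0.615) ≈ 0.762
SEM = 7.300 * √(1 − 0.762) = 7.300 * √0.238 ≈ 7.300 * 0.488 ≈ 3.564
1.96 * SEM ≈ 6.986
Interval: (16.014, 29.986)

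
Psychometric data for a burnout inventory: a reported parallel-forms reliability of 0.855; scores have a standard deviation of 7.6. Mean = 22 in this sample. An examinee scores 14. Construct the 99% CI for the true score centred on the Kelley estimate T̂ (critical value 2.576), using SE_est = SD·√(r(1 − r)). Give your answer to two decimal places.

[8.27, 22.05]

T̂ = 0.855(14) + 0.145(22) ≃ 15.160
SE_est = 7.600·√[r(1 − r)] ≃ 2.676
99% CI: 15.160 ± 6.893 ≃ (8.267, 22.053)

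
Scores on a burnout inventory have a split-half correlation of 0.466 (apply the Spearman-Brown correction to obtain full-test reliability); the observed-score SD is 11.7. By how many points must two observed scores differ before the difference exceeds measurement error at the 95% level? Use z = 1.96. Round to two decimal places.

Spearman-Brown: r = 2(0.466) / (1 + 0.466) = 0.932 / 1.466 ≈ 0.636
SEM = 11.700×√(1 − 0.636) ≈ 7.061
SE_diff = SEM × √2 ≈ 7.061 × 1.414 ≈ 9.986
Smallest detectable difference = 1.96×9.986 ≈ 19.573

19.57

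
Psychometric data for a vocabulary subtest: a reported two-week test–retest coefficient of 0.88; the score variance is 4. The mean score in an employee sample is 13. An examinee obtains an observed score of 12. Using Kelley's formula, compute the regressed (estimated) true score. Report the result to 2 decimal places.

12.12

Estimated true score = 0.8800×12 + (1 − 0.8800)×13 ≈ 12.1200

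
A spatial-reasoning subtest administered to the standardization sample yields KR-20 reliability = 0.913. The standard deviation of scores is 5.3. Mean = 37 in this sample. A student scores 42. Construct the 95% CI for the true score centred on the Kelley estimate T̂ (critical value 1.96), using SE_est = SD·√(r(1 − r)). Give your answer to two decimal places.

[38.64, 44.49]

T̂ = r·X + (1 − r)·M = 0.9130*42 + 0.0870*37 = 38.3460 + 3.2190 ≈ 41.5650
SE_est = SD * √(r(1 − r)) = 5.3000 * √0.0794 ≈ 5.3000 * 0.2818 ≈ 1.4937
95% CI: 41.5650 ± 2.9277 ≈ (38.6373, 44.4927)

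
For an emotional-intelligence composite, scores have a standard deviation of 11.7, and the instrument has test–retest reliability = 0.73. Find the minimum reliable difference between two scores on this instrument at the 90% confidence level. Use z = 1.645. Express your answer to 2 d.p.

14.14

The standard error of measurement is 11.7000*√(1 − 0.7300) ≃ 11.7000*0.5196 ≃ 6.0795.
SE_diff = SEM * √2 ≃ 6.0795 * 1.4142 ≃ 8.5977
Smallest detectable difference = 1.645*8.5977 ≃ 14.1432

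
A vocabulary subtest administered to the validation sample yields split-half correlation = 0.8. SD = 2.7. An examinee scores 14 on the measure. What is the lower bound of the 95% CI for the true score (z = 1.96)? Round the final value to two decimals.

12.24

Full-length reliability (Spearman-Brown) = 2(0.8)/(1+0.8) ≃ 0.8889
SEM = 2.7000*√(1 − 0.8889) ≃ 0.9000
1.96 * SEM ≃ 1.7640
Lower bound: 14 − 1.7640 = 12.2360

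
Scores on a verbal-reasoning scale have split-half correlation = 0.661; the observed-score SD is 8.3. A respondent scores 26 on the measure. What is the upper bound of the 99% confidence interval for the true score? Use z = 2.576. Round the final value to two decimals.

r_full = 2·0.661 / (1 + 0.661) ≈ 0.796
SEM = 8.300 · √(1 − 0.796) = 8.300 · √0.204 ≈ 8.300 · 0.452 ≈ 3.750
2.576 · SEM ≈ 9.659
Upper limit = 26 + 9.659 ≈ 35.659

35.66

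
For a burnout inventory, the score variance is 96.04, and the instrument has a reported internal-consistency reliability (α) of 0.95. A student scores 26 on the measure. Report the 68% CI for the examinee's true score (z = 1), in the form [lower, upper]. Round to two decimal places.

[23.81, 28.19]

SD = √96.04 = 9.80000
SEM = 9.80000 * √(1 − 0.95000) = 9.80000 * √0.05000 ≈ 9.80000 * 0.22361 ≈ 2.19135
1 * SEM ≈ 2.19135
68% CI: 26 ± 2.19135 = [23.80865, 28.19135]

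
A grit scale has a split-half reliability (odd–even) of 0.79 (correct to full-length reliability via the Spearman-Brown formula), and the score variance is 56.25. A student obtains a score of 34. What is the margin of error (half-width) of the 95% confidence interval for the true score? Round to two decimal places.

5.04

SD = √56.25 = 7.500
Full-length reliability (Spearman-Brown) = 2(0.79)/(1+0.79) ≈ 0.883
SEM = 7.500 · √(1 − 0.883) = 7.500 · √0.117 ≈ 7.500 · 0.343 ≈ 2.569
Half-width = 1.96·2.569 ≈ 5.035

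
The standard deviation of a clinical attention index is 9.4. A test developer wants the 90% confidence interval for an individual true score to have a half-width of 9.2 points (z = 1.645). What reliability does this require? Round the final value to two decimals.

Required SEM = 9.2 / 1.645 ≃ 5.5927
r = 1 − (SEM / SD)² = 1 − (5.5927 / 9.4)² ≃ 1 − 0.3540 ≃ 0.6460

0.65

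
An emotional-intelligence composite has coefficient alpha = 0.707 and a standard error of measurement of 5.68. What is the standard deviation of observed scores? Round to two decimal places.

σ = SEM·(1 − r)^(−1/2) ≈ 5.68·1.8474 ≈ 10.4934

10.49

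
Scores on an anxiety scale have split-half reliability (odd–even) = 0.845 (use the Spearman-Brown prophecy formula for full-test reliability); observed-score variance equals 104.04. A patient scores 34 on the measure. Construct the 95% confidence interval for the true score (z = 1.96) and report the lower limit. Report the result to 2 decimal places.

SD = √104.04 ≃ 10.200
r_full = 2·0.845 / (1 + 0.845) ≃ 0.916
The standard error of measurement is 10.200×√(1 − 0.916) ≃ 10.200×0.290 ≃ 2.956.
Margin = 1.96 × 2.956 ≃ 5.795
Lower limit = 34 − 5.795 ≃ 28.205

28.21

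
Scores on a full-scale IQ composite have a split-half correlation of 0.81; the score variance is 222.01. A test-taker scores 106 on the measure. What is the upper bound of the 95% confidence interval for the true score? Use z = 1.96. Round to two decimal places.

115.46

σ = 222.01^(1/2) = 14.9000
Spearman-Brown: r = 2(0.81) / (1 + 0.81) = 1.6200 / 1.8100 ≈ 0.8950
SEM = 14.9000·√(1 − 0.8950) ≈ 4.8275
Margin = 1.96 · 4.8275 ≈ 9.4619
Upper limit = 106 + 9.4619 ≈ 115.4619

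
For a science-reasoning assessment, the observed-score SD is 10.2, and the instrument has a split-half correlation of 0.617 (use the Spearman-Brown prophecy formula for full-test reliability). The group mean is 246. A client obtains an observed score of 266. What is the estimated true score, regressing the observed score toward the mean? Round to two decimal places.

r_full = 2·0.617 / (1 + 0.617) ≈ 0.763
T̂ = 0.763(266) + 0.237(246) ≈ 261.263

261.26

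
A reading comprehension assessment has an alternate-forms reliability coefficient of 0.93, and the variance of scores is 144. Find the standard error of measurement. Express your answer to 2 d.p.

3.17

σ = 144^(1/2) = 12.0000
SEM = 12.0000 · √(1 − 0.9300) = 12.0000 · √0.0700 ≈ 12.0000 · 0.2646 ≈ 3.1749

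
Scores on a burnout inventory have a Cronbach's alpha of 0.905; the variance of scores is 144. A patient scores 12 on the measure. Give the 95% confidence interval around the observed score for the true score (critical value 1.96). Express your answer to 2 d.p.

[4.75, 19.25]

SD = √144 ≈ 12.000
SEM = 12.000 · √(1 − 0.905) = 12.000 · √0.095 ≈ 12.000 · 0.308 ≈ 3.699
Half-width = 1.96·3.699 ≈ 7.249
95% CI: 12 ± 7.249 = [4.751, 19.249]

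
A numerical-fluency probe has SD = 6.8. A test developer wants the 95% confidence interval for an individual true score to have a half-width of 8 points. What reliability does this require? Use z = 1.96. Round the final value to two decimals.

0.64

Required SEM = 8 / 1.96 ≈ 4.08163
r = 1 − (4.08163/6.8)² ≈ 1 − 0.36029 ≈ 0.63971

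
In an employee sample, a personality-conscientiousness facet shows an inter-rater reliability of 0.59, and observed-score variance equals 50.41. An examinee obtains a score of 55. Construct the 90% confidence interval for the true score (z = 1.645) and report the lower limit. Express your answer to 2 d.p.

SD = √50.41 ≈ 7.100
SEM = 7.100 · √(1 − 0.590) = 7.100 · √0.410 ≈ 7.100 · 0.640 ≈ 4.546
Half-width = 1.645·4.546 ≈ 7.479
Lower limit = 55 − 7.479 ≈ 47.521

47.52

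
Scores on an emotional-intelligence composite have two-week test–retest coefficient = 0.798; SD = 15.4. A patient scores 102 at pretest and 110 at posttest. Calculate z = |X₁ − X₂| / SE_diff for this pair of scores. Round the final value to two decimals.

SEM = 15.400*√(1 − 0.798) ≈ 6.921
SE_diff = SEM * √2 ≈ 6.921 * 1.414 ≈ 9.788
z = |102 − 110| / 9.788 = 8 / 9.788 ≈ 0.817

0.82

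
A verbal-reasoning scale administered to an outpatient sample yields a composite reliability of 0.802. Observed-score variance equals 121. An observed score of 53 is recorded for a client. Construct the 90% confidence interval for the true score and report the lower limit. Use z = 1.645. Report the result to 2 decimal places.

44.95

SD = √121 = 11.0000
SEM = 11.0000*√(1 − 0.8020) ≈ 4.8947
1.645 * SEM ≈ 8.0518
Lower limit = 53 − 8.0518 ≈ 44.9482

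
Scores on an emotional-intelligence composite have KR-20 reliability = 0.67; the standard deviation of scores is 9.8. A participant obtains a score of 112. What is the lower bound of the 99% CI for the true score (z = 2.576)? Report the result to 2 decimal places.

97.50

SEM = 9.800 × √(1 − 0.670) = 9.800 × √0.330 ≈ 9.800 × 0.574 ≈ 5.630
Margin = 2.576 × 5.630 ≈ 14.502
Lower limit = 112 − 14.502 ≈ 97.498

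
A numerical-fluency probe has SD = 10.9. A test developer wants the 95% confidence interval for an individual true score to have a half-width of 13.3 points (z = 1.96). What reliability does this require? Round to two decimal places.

Required SEM = 13.3 / 1.96 ≈ 6.786
Required reliability = 1 − (SEM/SD)² = 1 − 0.388 ≈ 0.612

0.61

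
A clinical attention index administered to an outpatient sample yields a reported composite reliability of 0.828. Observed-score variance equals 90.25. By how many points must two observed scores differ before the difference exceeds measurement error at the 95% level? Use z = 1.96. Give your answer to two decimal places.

SD = √90.25 ≈ 9.50000
SEM = 9.50000 · √(1 − 0.82800) = 9.50000 · √0.17200 ≈ 9.50000 · 0.41473 ≈ 3.93992
SE_diff = √2 · SEM ≈ 5.57189
Minimum reliable difference = 1.96 · SE_diff ≈ 1.96 · 5.57189 ≈ 10.92091

10.92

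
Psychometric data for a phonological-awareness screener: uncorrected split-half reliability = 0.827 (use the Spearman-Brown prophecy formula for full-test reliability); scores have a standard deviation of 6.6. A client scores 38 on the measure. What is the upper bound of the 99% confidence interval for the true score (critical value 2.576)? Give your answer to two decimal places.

43.23

Full-length reliability (Spearman-Brown) = 2(0.827)/(1+0.827) ≃ 0.90531
SEM = 6.60000·√(1 − 0.90531) ≃ 2.03094
2.576 · SEM ≃ 5.23171
Upper limit = 38 + 5.23171 ≃ 43.23171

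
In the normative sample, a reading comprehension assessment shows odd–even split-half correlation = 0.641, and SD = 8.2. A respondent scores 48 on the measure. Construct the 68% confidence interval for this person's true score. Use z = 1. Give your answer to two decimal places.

r_full = 2·0.641 / (1 + 0.641) ≈ 0.7812
SEM = 8.2000×√(1 − 0.7812) ≈ 3.8354
1 × SEM ≈ 3.8354
Interval: (44.1646, 51.8354)

[44.16, 51.84]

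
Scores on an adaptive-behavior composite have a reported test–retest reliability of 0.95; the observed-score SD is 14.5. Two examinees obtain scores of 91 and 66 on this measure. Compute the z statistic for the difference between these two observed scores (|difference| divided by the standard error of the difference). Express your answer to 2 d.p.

5.45

SEM = 14.500 * √(1 − 0.950) = 14.500 * √0.050 ≈ 14.500 * 0.224 ≈ 3.242
SE_diff = √2 * SEM ≈ 4.585
z = 25 / 4.585 ≈ 5.452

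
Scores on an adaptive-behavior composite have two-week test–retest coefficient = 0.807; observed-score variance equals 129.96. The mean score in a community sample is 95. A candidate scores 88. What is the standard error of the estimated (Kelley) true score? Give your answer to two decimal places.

SD = √129.96 ≃ 11.400
SE_est = 11.400·√(0.807·0.193) ≃ 4.499

4.50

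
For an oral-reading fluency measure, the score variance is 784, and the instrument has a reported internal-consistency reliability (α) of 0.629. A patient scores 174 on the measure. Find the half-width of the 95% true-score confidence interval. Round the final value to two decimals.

SD = √784 = 28.000
SEM = 28.000 · √(1 − 0.629) = 28.000 · √0.371 ≈ 28.000 · 0.609 ≈ 17.055
Margin = 1.96 · 17.055 ≈ 33.427

33.43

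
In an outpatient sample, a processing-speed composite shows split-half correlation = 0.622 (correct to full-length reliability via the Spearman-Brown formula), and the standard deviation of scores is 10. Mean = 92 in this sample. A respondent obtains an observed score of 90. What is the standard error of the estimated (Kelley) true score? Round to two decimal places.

Spearman-Brown: r = 2(0.622) / (1 + 0.622) = 1.24400 / 1.62200 ≈ 0.76695
SE_est = SD * √(r(1 − r)) = 10.00000 * √0.17874 ≈ 10.00000 * 0.42277 ≈ 4.22771

4.23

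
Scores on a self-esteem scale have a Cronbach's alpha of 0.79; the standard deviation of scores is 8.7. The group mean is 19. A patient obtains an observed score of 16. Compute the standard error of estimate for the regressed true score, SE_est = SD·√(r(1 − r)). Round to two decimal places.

SE_est = SD × √(r(1 − r)) = 8.7000 × √0.1659 ≈ 8.7000 × 0.4073 ≈ 3.5436

3.54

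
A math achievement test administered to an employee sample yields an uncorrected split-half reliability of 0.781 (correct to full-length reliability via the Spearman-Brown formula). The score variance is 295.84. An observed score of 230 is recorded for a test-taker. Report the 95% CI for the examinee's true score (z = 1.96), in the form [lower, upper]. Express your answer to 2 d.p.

[218.18, 241.82]

SD = √295.84 ≃ 17.2000
Spearman-Brown: r = 2(0.781) / (1 + 0.781) = 1.5620 / 1.7810 ≃ 0.8770
The standard error of measurement is 17.2000·√(1 − 0.8770) ≃ 17.2000·0.3507 ≃ 6.0314.
Half-width = 1.96·6.0314 ≃ 11.8216
CI = 230 ± 11.8216 → [218.1784, 241.8216]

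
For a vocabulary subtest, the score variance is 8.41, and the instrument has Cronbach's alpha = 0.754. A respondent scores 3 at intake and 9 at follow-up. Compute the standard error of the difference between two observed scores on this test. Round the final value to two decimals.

2.03

SD = √8.41 ≈ 2.90000
The standard error of measurement is 2.90000×√(1 − 0.75400) ≈ 2.90000×0.49598 ≈ 1.43835.
SE_diff = √2 × SEM ≈ 2.03414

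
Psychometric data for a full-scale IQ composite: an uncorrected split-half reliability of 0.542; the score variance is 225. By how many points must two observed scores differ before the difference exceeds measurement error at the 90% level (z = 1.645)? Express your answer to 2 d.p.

SD = √225 ≈ 15.000
Spearman-Brown: r = 2(0.542) / (1 + 0.542) = 1.084 / 1.542 ≈ 0.703
SEM = 15.000*√(1 − 0.703) ≈ 8.175
SE_diff = SEM * √2 ≈ 8.175 * 1.414 ≈ 11.561
Minimum reliable difference = 1.645 * SE_diff ≈ 1.645 * 11.561 ≈ 19.018

19.02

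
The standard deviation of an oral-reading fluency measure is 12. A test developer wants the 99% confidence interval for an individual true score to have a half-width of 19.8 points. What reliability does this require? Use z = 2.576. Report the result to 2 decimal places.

0.59

SEM needed = half-width / z = 19.8/2.576 ≃ 7.686
r = 1 − (7.686/12)² ≃ 1 − 0.410 ≃ 0.590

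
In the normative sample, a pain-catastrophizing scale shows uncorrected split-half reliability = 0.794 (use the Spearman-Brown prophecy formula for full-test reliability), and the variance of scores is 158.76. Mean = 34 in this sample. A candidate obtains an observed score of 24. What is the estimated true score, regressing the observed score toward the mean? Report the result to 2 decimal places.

25.15

r_full = 2·0.794 / (1 + 0.794) ≃ 0.885
Estimated true score = 0.885*24 + (1 − 0.885)*34 ≃ 25.148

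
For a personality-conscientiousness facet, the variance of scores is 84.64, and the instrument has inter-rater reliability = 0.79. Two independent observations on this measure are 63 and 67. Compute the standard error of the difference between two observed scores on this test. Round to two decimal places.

5.96

SD = √84.64 ≈ 9.2000
The standard error of measurement is 9.2000·√(1 − 0.7900) ≈ 9.2000·0.4583 ≈ 4.2160.
SE_diff = √2 · SEM ≈ 5.9623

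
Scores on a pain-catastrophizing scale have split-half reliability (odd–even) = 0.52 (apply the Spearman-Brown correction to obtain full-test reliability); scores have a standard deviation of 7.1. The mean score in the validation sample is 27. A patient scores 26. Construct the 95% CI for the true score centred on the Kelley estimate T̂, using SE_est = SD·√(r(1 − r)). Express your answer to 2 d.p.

[19.85, 32.78]

Spearman-Brown: r = 2(0.52) / (1 + 0.52) = 1.040 / 1.520 ≈ 0.684
T̂ = r·X + (1 − r)·M = 0.684×26 + 0.316×27 ≈ 17.789 + 8.526 ≈ 26.316
SE_est = SD × √(r(1 − r)) = 7.100 × √0.216 ≈ 7.100 × 0.465 ≈ 3.300
95% CI: 26.316 ± 6.469 ≈ (19.847, 32.784)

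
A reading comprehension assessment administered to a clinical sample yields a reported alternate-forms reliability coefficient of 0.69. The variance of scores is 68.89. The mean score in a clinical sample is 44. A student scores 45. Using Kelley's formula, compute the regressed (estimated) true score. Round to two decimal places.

T̂ = r·X + (1 − r)·M = 0.69000·45 + 0.31000·44 = 31.05000 + 13.64000 ≃ 44.69000

44.69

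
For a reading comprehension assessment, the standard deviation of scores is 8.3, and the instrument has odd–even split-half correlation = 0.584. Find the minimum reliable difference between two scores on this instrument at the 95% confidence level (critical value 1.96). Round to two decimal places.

Full-length reliability (Spearman-Brown) = 2(0.584)/(1+0.584) ≃ 0.737
SEM = 8.300*√(1 − 0.737) ≃ 4.254
Standard error of the difference = 4.254·√2 ≃ 6.015
Minimum reliable difference = 1.96 * SE_diff ≃ 1.96 * 6.015 ≃ 11.790

11.79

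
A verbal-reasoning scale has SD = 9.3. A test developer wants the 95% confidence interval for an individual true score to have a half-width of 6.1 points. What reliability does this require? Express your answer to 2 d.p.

Required SEM = 6.1 / 1.96 ≈ 3.112
r = 1 − (3.112/9.3)² ≈ 1 − 0.112 ≈ 0.888

0.89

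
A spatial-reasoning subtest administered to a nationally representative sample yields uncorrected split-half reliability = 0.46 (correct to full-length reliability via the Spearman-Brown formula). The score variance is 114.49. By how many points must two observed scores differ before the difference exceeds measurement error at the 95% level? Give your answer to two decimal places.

σ = 114.49^(1/2) = 10.700
Spearman-Brown: r = 2(0.46) / (1 + 0.46) = 0.920 / 1.460 ≈ 0.630
The standard error of measurement is 10.700·√(1 − 0.630) ≈ 10.700·0.608 ≈ 6.507.
SE_diff = SEM · √2 ≈ 6.507 · 1.414 ≈ 9.203
Minimum reliable difference = 1.96 · SE_diff ≈ 1.96 · 9.203 ≈ 18.037

18.04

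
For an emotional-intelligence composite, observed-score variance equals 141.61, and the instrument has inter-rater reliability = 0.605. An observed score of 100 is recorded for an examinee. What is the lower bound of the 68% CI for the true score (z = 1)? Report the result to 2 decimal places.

SD = √141.61 ≈ 11.9000
SEM = 11.9000×√(1 − 0.6050) ≈ 7.4790
Margin = 1 × 7.4790 ≈ 7.4790
Lower limit = 100 − 7.4790 ≈ 92.5210

92.52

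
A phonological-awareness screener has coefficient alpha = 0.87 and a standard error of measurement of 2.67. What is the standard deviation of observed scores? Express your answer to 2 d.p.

7.41

SD = 2.67 / √(1 − 0.87) ≈ 7.405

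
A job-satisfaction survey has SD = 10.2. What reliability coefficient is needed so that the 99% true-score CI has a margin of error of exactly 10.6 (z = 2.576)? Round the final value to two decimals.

SEM needed = half-width / z = 10.6/2.576 ≈ 4.1149
r = 1 − (4.1149/10.2)² ≈ 1 − 0.1627 ≈ 0.8373

0.84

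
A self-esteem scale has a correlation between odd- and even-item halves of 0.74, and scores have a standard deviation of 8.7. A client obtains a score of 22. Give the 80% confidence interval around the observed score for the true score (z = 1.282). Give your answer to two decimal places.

[17.69, 26.31]

r_full = 2·0.74 / (1 + 0.74) ≈ 0.8506
SEM = 8.7000 * √(1 − 0.8506) = 8.7000 * √0.1494 ≈ 8.7000 * 0.3866 ≈ 3.3630
1.282 * SEM ≈ 4.3114
CI = 22 ± 4.3114 → [17.6886, 26.3114]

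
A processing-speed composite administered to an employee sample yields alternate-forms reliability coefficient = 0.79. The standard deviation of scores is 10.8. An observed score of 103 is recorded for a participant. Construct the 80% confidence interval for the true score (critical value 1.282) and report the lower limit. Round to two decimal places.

96.66

SEM = 10.8000 · √(1 − 0.7900) = 10.8000 · √0.2100 ≃ 10.8000 · 0.4583 ≃ 4.9492
Margin = 1.282 · 4.9492 ≃ 6.3449
Lower limit = 103 − 6.3449 ≃ 96.6551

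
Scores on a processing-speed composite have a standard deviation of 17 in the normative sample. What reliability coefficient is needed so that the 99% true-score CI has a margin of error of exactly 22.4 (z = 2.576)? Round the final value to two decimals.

Required SEM = 22.4 / 2.576 ≈ 8.696
Required reliability = 1 − (SEM/SD)² = 1 − 0.262 ≈ 0.738

0.74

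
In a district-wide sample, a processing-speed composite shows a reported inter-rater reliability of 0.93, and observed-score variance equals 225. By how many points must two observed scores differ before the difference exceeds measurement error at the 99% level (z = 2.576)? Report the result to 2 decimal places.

14.46

SD = √225 ≈ 15.0000
SEM = 15.0000 × √(1 − 0.9300) = 15.0000 × √0.0700 ≈ 15.0000 × 0.2646 ≈ 3.9686
SE_diff = √2 × SEM ≈ 5.6125
Smallest detectable difference = 2.576×5.6125 ≈ 14.4578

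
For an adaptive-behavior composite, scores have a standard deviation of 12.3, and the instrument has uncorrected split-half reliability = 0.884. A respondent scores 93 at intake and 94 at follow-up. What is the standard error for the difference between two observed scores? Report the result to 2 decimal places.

4.32

r_full = 2·0.884 / (1 + 0.884) ≈ 0.938
SEM = 12.300 * √(1 − 0.938) = 12.300 * √0.062 ≈ 12.300 * 0.248 ≈ 3.052
SE_diff = √2 * SEM ≈ 4.316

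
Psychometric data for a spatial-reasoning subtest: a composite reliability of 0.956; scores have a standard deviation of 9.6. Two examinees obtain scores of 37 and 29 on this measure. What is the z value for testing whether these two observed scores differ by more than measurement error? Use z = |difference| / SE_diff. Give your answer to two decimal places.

2.81

SEM = 9.6000 * √(1 − 0.9560) = 9.6000 * √0.0440 ≈ 9.6000 * 0.2098 ≈ 2.0137
Standard error of the difference = 2.0137·√2 ≈ 2.8478
z = |37 − 29| / 2.8478 = 8 / 2.8478 ≈ 2.8092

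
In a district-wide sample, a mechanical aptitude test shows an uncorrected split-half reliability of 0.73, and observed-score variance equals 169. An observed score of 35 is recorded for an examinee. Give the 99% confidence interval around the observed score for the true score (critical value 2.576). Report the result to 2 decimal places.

SD = √169 ≈ 13.0000
r_full = 2·0.73 / (1 + 0.73) ≈ 0.8439
SEM = 13.0000×√(1 − 0.8439) ≈ 5.1357
2.576 × SEM ≈ 13.2296
Interval: (21.7704, 48.2296)

[21.77, 48.23]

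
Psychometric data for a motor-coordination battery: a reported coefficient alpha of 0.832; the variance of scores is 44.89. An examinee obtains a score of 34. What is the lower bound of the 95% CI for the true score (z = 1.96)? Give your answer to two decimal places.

SD = √44.89 = 6.700
SEM = 6.700 * √(1 − 0.832) = 6.700 * √0.168 ≈ 6.700 * 0.410 ≈ 2.746
Margin = 1.96 * 2.746 ≈ 5.383
Lower bound: 34 − 5.383 = 28.617

28.62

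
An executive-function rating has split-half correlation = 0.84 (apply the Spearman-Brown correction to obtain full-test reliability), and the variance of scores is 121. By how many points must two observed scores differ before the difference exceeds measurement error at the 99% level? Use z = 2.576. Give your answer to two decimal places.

11.82

σ = 121^(1/2) = 11.000
Spearman-Brown: r = 2(0.84) / (1 + 0.84) = 1.680 / 1.840 ≈ 0.913
SEM = 11.000 * √(1 − 0.913) = 11.000 * √0.087 ≈ 11.000 * 0.295 ≈ 3.244
SE_diff = √2 * SEM ≈ 4.587
Minimum reliable difference = 2.576 * SE_diff ≈ 2.576 * 4.587 ≈ 11.817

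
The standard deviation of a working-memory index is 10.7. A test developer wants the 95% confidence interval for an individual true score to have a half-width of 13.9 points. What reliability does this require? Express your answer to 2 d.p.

0.56

SEM needed = half-width / z = 13.9/1.96 ≈ 7.092
r = 1 − (7.092/10.7)² ≈ 1 − 0.439 ≈ 0.561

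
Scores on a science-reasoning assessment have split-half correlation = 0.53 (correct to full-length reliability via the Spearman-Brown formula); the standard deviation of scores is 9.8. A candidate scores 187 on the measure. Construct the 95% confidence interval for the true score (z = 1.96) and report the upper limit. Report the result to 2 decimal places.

r_full = 2·0.53 / (1 + 0.53) ≈ 0.69281
SEM = 9.80000 · √(1 − 0.69281) = 9.80000 · √0.30719 ≈ 9.80000 · 0.55425 ≈ 5.43162
Half-width = 1.96·5.43162 ≈ 10.64597
Upper limit = 187 + 10.64597 ≈ 197.64597

197.65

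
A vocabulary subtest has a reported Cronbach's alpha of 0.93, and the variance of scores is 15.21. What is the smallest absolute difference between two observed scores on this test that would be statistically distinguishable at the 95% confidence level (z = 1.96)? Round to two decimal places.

2.86

SD = √15.21 = 3.900
SEM = 3.900 · √(1 − 0.930) = 3.900 · √0.070 ≈ 3.900 · 0.265 ≈ 1.032
SE_diff = SEM · √2 ≈ 1.032 · 1.414 ≈ 1.459
Smallest detectable difference = 1.96·1.459 ≈ 2.860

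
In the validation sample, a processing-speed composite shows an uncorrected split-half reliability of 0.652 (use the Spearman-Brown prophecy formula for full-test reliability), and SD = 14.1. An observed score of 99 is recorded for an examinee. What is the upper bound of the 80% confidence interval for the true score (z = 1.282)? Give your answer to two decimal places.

Spearman-Brown: r = 2(0.652) / (1 + 0.652) = 1.30400 / 1.65200 ≈ 0.78935
SEM = 14.10000 · √(1 − 0.78935) = 14.10000 · √0.21065 ≈ 14.10000 · 0.45897 ≈ 6.47148
Half-width = 1.282·6.47148 ≈ 8.29644
Upper limit = 99 + 8.29644 ≈ 107.29644

107.30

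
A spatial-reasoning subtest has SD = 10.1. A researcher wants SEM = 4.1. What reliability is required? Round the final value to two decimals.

r = 1 − (4.1000/10.1)² ≈ 1 − 0.1648 ≈ 0.8352

0.84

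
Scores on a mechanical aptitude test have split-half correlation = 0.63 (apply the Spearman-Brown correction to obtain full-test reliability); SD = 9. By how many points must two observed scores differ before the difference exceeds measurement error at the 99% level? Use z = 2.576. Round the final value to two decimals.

15.62

Spearman-Brown: r = 2(0.63) / (1 + 0.63) = 1.2600 / 1.6300 ≃ 0.7730
SEM = 9.0000·√(1 − 0.7730) ≃ 4.2879
Standard error of the difference = 4.2879·√2 ≃ 6.0641
Minimum reliable difference = 2.576 · SE_diff ≃ 2.576 · 6.0641 ≃ 15.6211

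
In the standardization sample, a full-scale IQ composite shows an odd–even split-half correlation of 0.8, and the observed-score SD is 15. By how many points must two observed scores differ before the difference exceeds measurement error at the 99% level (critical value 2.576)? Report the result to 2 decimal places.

Spearman-Brown: r = 2(0.8) / (1 + 0.8) = 1.6000 / 1.8000 ≃ 0.8889
The standard error of measurement is 15.0000*√(1 − 0.8889) ≃ 15.0000*0.3333 ≃ 5.0000.
SE_diff = SEM * √2 ≃ 5.0000 * 1.4142 ≃ 7.0711
Minimum reliable difference = 2.576 * SE_diff ≃ 2.576 * 7.0711 ≃ 18.2151

18.22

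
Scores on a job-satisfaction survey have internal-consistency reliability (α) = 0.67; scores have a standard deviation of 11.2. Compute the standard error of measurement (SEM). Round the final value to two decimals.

The standard error of measurement is 11.200*√(1 − 0.670) ≈ 11.200*0.574 ≈ 6.434.

6.43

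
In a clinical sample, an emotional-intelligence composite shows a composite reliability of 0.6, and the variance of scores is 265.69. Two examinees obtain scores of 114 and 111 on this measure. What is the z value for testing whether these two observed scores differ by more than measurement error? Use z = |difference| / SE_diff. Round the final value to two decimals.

SD = √265.69 = 16.3000
SEM = 16.3000*√(1 − 0.6000) ≈ 10.3090
SE_diff = √2 * SEM ≈ 14.5792
z = |114 − 111| / 14.5792 = 3 / 14.5792 ≈ 0.2058

0.21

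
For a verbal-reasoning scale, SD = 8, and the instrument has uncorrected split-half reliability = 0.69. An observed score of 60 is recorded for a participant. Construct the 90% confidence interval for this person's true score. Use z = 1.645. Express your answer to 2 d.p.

[54.36, 65.64]

r_full = 2·0.69 / (1 + 0.69) ≃ 0.8166
SEM = 8.0000 × √(1 − 0.8166) = 8.0000 × √0.1834 ≃ 8.0000 × 0.4283 ≃ 3.4263
Margin = 1.645 × 3.4263 ≃ 5.6363
Interval: (54.3637, 65.6363)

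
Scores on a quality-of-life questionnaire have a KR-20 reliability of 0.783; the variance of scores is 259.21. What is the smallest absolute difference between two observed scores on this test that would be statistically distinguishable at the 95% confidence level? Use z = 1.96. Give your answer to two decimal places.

SD = √259.21 = 16.100
The standard error of measurement is 16.100·√(1 − 0.783) ≃ 16.100·0.466 ≃ 7.500.
SE_diff = √2 · SEM ≃ 10.606
Minimum reliable difference = 1.96 · SE_diff ≃ 1.96 · 10.606 ≃ 20.789

20.79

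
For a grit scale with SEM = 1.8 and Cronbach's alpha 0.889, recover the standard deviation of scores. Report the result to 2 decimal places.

SD = 1.8 / √(1 − 0.889) ≈ 5.4027

5.40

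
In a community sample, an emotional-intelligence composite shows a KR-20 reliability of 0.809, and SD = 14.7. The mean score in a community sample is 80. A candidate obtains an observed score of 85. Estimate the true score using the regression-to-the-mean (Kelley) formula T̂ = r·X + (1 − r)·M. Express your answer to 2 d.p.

84.05

Estimated true score = 0.80900×85 + (1 − 0.80900)×80 ≈ 84.04500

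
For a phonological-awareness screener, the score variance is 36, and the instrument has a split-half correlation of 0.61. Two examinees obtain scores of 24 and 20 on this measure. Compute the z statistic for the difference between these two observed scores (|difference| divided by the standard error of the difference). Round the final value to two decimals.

SD = √36 = 6.0000
Spearman-Brown: r = 2(0.61) / (1 + 0.61) = 1.2200 / 1.6100 ≈ 0.7578
The standard error of measurement is 6.0000·√(1 − 0.7578) ≈ 6.0000·0.4922 ≈ 2.9530.
Standard error of the difference = 2.9530·√2 ≈ 4.1762
z = |24 − 20| / 4.1762 = 4 / 4.1762 ≈ 0.9578

0.96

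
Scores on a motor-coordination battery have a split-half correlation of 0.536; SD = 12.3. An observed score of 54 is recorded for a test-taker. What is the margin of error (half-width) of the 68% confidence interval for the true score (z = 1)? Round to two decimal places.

Full-length reliability (Spearman-Brown) = 2(0.536)/(1+0.536) ≈ 0.69792
The standard error of measurement is 12.30000·√(1 − 0.69792) ≈ 12.30000·0.54962 ≈ 6.76034.
Half-width = 1·6.76034 ≈ 6.76034

6.76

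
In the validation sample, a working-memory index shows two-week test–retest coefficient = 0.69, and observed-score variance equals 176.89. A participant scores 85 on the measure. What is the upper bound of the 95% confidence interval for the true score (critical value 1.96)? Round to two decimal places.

SD = √176.89 ≈ 13.30000
SEM = 13.30000 * √(1 − 0.69000) = 13.30000 * √0.31000 ≈ 13.30000 * 0.55678 ≈ 7.40513
Half-width = 1.96*7.40513 ≈ 14.51405
Upper limit = 85 + 14.51405 ≈ 99.51405

99.51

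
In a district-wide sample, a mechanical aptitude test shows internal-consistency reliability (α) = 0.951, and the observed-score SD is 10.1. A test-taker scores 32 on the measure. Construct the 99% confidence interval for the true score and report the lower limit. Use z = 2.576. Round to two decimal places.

26.24

The standard error of measurement is 10.100×√(1 − 0.951) ≈ 10.100×0.221 ≈ 2.236.
2.576 × SEM ≈ 5.759
Lower bound: 32 − 5.759 = 26.241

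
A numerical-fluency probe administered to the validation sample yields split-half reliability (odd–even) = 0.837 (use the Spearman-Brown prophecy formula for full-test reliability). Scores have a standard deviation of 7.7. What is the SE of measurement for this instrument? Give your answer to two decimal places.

Spearman-Brown: r = 2(0.837) / (1 + 0.837) = 1.6740 / 1.8370 ≈ 0.9113
SEM = 7.7000 × √(1 − 0.9113) = 7.7000 × √0.0887 ≈ 7.7000 × 0.2979 ≈ 2.2937

2.29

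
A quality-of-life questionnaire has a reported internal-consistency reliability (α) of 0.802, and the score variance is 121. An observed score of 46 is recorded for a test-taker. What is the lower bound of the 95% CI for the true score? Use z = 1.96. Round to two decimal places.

SD = √121 = 11.0000
SEM = 11.0000*√(1 − 0.8020) ≈ 4.8947
Margin = 1.96 * 4.8947 ≈ 9.5936
Lower limit = 46 − 9.5936 ≈ 36.4064

36.41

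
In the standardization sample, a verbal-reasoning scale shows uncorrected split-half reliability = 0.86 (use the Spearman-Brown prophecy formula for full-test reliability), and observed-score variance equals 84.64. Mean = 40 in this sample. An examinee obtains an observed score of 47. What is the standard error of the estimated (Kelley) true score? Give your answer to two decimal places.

2.43

SD = √84.64 = 9.2000
Spearman-Brown: r = 2(0.86) / (1 + 0.86) = 1.7200 / 1.8600 ≈ 0.9247
SE_est = SD · √(r(1 − r)) = 9.2000 · √0.0696 ≈ 9.2000 · 0.2638 ≈ 2.4272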